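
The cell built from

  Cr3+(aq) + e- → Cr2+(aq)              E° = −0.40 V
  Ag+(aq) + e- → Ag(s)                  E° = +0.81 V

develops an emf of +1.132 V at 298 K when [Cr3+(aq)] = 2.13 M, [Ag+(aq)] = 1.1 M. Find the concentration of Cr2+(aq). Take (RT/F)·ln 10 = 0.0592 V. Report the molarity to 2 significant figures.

With Ag⁺/Ag at the cathode and Cr³⁺/Cr²⁺ at the anode, E°cell = +0.81 − (−0.40) = +1.21 V (n = 1).
Since E = E° − (0.0592/n)·log Q, log Q = n(E° − E)/0.0592 = 1.318.
The balanced reaction is Ag+(aq) + Cr2+(aq) → Ag(s) + Cr3+(aq), so Q = [Cr3+(aq)] / ([Ag+(aq)]·[Cr2+(aq)]).
Substituting the known concentrations and solving, log [Cr2+(aq)] = −1.031 and [Cr2+(aq)] = 0.093 M.

0.093 M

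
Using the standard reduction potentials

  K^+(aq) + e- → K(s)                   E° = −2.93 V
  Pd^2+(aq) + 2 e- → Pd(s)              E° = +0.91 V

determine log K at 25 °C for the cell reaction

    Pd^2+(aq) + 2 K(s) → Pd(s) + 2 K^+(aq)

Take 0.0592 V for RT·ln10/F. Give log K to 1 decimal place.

log K = 129.7

The Pd²⁺/Pd couple is reduced (cathode); E°cell = +0.91 − (−2.93) = +3.84 V with n = 2.
At equilibrium E = 0, so log K = nE°cell / 0.0592 = (2)(+3.84) / 0.0592 = 129.7.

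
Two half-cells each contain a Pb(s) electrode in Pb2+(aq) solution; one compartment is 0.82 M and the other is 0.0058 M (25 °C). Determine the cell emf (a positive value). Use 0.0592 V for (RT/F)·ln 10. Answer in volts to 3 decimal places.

For a concentration cell E°cell = 0, since both electrodes use the same couple.
The compartment with the higher Pb2+(aq) concentration (0.82 M) acts as the cathode; ions are reduced there and produced at the dilute (0.0058 M) anode.
With n = 2, Ecell = −(0.0592/2)·log([dilute]/[conc]) = −(0.0592/2)·log(0.0058/0.82) = +0.064 V.

0.064 V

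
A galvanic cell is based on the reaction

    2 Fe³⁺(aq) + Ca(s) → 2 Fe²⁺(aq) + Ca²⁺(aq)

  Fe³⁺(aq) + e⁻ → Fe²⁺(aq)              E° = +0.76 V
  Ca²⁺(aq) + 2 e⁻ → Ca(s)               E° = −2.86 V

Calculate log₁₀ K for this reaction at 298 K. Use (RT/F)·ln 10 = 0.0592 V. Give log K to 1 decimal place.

log K = 122.3

The Fe³⁺/Fe²⁺ couple is reduced (cathode); E°cell = +0.76 − (−2.86) = +3.62 V with n = 2.
At equilibrium E = 0, so log K = nE°cell / 0.0592 = (2)(+3.62) / 0.0592 = 122.3.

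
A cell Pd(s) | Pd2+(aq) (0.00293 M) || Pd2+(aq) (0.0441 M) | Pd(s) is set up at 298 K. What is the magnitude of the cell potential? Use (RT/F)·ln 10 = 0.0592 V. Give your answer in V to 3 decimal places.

For a concentration cell E°cell = 0, since both electrodes use the same couple.
The compartment with the higher Pd2+(aq) concentration (0.0441 M) acts as the cathode; ions are reduced there and produced at the dilute (0.00293 M) anode.
With n = 2, Ecell = −(0.0592/2)·log([dilute]/[conc]) = −(0.0592/2)·log(0.00293/0.0441) = +0.035 V.

0.035 V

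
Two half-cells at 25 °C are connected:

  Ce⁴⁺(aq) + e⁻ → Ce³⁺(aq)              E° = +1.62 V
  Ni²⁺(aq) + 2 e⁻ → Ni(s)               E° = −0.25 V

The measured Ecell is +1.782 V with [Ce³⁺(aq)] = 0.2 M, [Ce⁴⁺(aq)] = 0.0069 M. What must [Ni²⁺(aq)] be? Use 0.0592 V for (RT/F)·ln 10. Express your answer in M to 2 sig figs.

1.1 M

The Ce⁴⁺/Ce³⁺ couple has the larger reduction potential, so it is the cathode: E°cell = +1.62 − (−0.25) = +1.87 V and n = 2.
Rearranging E = E° − (0.0592/n)·log Q gives log Q = 2(+1.87 − (+1.782))/0.0592 = 2.973.
For 2 Ce⁴⁺(aq) + Ni(s) → 2 Ce³⁺(aq) + Ni²⁺(aq), the reaction quotient is Q = ([Ce³⁺(aq)]^2·[Ni²⁺(aq)]) / [Ce⁴⁺(aq)]^2.
Solving for the unknown gives log [Ni²⁺(aq)] = 0.049, so [Ni²⁺(aq)] ≈ 1.1 M.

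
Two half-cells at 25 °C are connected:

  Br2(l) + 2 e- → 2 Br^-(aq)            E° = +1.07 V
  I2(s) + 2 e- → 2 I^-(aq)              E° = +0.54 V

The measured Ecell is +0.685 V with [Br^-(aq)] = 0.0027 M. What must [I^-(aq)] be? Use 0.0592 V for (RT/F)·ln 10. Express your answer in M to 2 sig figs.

1.1 M

With Br₂/Br⁻ at the cathode and I₂/I⁻ at the anode, E°cell = +1.07 − (+0.54) = +0.53 V (n = 2).
Since E = E° − (0.0592/n)·log Q, log Q = n(E° − E)/0.0592 = −5.236.
For Br2(l) + 2 I^-(aq) → 2 Br^-(aq) + I2(s), the reaction quotient is Q = [Br^-(aq)]^2 / [I^-(aq)]^2.
Solving for the unknown gives log [I^-(aq)] = 0.049, so [I^-(aq)] ≈ 1.1 M.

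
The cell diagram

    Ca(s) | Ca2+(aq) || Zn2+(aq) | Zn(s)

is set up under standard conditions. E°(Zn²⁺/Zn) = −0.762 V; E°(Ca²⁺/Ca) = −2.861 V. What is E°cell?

+2.099 V

By convention the left-hand electrode in cell notation is the anode (oxidation) and the right-hand electrode is the cathode (reduction).
E°cell = E°(right) − E°(left) = −0.762 − (−2.861) = +2.099 V.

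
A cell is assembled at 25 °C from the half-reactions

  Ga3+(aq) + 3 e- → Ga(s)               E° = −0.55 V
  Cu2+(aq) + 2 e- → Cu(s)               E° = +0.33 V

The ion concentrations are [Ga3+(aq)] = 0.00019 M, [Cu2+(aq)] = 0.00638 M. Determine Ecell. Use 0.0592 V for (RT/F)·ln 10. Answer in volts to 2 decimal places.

+0.89 V

Since E°(Cu²⁺/Cu) > E°(Ga³⁺/Ga), Cu²⁺/Cu serves as the cathode.
The standard potential is +0.33 − (−0.55) = +0.88 V and the balanced reaction transfers n = 6 electrons.
The balanced reaction is 3 Cu2+(aq) + 2 Ga(s) → 3 Cu(s) + 2 Ga3+(aq), so Q = [Ga3+(aq)]^2 / [Cu2+(aq)]^3 = 0.139 and log Q = −0.857.
E = E° − (0.0592/n)·log Q = +0.88 − (0.0592/6)(−0.857) = +0.89 V.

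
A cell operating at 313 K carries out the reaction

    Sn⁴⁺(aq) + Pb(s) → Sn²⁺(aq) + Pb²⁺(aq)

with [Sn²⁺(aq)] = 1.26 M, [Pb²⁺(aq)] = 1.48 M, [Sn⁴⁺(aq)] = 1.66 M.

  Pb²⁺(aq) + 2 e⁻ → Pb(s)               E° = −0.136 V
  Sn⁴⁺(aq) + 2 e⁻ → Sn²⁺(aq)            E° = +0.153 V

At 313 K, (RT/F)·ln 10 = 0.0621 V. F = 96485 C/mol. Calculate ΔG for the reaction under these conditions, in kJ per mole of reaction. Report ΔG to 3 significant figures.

E°cell = +0.153 − (−0.136) = +0.289 V; the balanced reaction transfers n = 2 electrons.
The reaction quotient is ([Sn²⁺(aq)]·[Pb²⁺(aq)]) / [Sn⁴⁺(aq)] = 1.12; by Nernst, E = +0.289 − (0.0621/2)(0.051) = +0.2874 V.
Then ΔG = −nFE = −2 × 96485 × +0.2874 J/mol = −55.5 kJ/mol.

−55.5 kJ/mol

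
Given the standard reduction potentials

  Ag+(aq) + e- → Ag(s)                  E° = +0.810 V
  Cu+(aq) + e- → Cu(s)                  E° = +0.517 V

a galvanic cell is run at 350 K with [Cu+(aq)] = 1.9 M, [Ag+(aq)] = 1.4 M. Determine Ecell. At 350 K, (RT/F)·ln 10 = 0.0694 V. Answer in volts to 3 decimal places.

+0.284 V

The Ag⁺/Ag couple has the more positive E°, so it is the cathode; Cu⁺/Cu is the anode.
The standard potential is +0.810 − (+0.517) = +0.293 V and the balanced reaction transfers n = 1 electron.
The balanced reaction is Ag+(aq) + Cu(s) → Ag(s) + Cu+(aq), so Q = [Cu+(aq)] / [Ag+(aq)] = 1.36 and log Q = 0.133.
By the Nernst equation, E = +0.293 − (0.0694/1)·(0.133) = +0.284 V.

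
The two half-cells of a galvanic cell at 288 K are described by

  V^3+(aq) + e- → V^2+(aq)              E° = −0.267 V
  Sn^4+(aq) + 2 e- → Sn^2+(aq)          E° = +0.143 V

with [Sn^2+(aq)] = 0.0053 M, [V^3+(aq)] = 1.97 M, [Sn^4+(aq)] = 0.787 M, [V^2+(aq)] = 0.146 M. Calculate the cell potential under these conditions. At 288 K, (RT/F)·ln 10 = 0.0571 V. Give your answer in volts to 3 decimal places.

+0.407 V

Sn⁴⁺/Sn²⁺ is reduced (cathode, E° = +0.143 V) and V³⁺/V²⁺ is oxidized (anode).
E°cell = +0.143 − (−0.267) = +0.410 V, with n = 2 electrons transferred.
Balancing gives Sn^4+(aq) + 2 V^2+(aq) → Sn^2+(aq) + 2 V^3+(aq); hence Q = ([Sn^2+(aq)]·[V^3+(aq)]^2) / ([Sn^4+(aq)]·[V^2+(aq)]^2) = 1.23 (log Q = 0.089).
E = E° − (0.0571/n)·log Q = +0.410 − (0.0571/2)(0.089) = +0.407 V.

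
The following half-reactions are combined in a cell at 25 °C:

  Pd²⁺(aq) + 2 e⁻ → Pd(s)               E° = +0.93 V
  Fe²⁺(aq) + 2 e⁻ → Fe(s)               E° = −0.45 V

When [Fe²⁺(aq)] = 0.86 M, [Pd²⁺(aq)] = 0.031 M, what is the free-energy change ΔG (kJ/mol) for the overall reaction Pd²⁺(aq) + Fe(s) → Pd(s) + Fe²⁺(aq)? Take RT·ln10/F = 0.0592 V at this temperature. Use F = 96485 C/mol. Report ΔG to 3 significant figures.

E°cell = +0.93 − (−0.45) = +1.38 V; the balanced reaction transfers n = 2 electrons.
Here Q = [Fe²⁺(aq)] / [Pd²⁺(aq)] = 27.7 (log Q = 1.443), giving E = +1.38 − (0.0592/2)·(1.443) = +1.3373 V.
Then ΔG = −nFE = −2 × 96485 × +1.3373 J/mol = −258 kJ/mol.

−258 kJ/mol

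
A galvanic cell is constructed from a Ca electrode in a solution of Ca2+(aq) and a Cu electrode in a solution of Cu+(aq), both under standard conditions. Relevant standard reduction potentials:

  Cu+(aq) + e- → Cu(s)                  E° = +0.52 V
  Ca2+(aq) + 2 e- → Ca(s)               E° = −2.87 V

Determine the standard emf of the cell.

+3.39 V

The Cu⁺/Cu couple has the higher E°, so Cu ion is reduced (cathode) and Ca is oxidized (anode).
E°cell = E°(cathode) − E°(anode) = +0.52 − (−2.87) = +3.39 V.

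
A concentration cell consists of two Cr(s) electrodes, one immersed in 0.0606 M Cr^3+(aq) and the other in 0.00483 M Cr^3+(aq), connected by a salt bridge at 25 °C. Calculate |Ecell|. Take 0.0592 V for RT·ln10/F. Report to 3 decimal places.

0.022 V

For a concentration cell E°cell = 0, since both electrodes use the same couple.
The compartment with the higher Cr^3+(aq) concentration (0.0606 M) acts as the cathode; ions are reduced there and produced at the dilute (0.00483 M) anode.
With n = 3, Ecell = −(0.0592/3)·log([dilute]/[conc]) = −(0.0592/3)·log(0.00483/0.0606) = +0.022 V.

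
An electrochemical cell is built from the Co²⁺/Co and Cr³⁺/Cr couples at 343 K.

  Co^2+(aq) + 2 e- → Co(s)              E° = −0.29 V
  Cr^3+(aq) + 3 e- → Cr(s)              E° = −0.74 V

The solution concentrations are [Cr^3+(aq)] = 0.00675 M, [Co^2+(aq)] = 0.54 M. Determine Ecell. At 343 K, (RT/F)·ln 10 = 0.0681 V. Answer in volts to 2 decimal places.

+0.49 V

Co²⁺/Co is reduced (cathode, E° = −0.29 V) and Cr³⁺/Cr is oxidized (anode).
E°cell = E°cat − E°an = −0.29 − (−0.74) = +0.45 V; n = 6.
The balanced reaction is 3 Co^2+(aq) + 2 Cr(s) → 3 Co(s) + 2 Cr^3+(aq), so Q = [Cr^3+(aq)]^2 / [Co^2+(aq)]^3 = 0.000289 and log Q = −3.539.
By the Nernst equation, E = +0.45 − (0.0681/6)·(−3.539) = +0.49 V.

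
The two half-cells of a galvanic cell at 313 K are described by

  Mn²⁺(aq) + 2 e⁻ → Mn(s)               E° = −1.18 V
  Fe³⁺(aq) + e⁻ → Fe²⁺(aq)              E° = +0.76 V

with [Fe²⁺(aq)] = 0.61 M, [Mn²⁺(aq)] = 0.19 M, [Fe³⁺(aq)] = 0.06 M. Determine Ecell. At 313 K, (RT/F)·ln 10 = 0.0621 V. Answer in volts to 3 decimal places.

The Fe³⁺/Fe²⁺ couple has the more positive E°, so it is the cathode; Mn²⁺/Mn is the anode.
E°cell = +0.76 − (−1.18) = +1.94 V, with n = 2 electrons transferred.
For the overall reaction 2 Fe³⁺(aq) + Mn(s) → 2 Fe²⁺(aq) + Mn²⁺(aq), Q = ([Fe²⁺(aq)]^2·[Mn²⁺(aq)]) / [Fe³⁺(aq)]^2 = 19.6, giving log Q = 1.293.
E = E° − (0.0621/n)·log Q = +1.94 − (0.0621/2)(1.293) = +1.900 V.

+1.900 V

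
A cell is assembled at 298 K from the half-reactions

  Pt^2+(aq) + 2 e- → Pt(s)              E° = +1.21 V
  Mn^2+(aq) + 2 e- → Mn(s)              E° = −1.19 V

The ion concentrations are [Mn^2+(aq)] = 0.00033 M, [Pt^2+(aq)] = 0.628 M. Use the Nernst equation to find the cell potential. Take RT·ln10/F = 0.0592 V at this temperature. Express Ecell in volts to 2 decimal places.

The Pt²⁺/Pt couple has the more positive E°, so it is the cathode; Mn²⁺/Mn is the anode.
E°cell = E°cat − E°an = +1.21 − (−1.19) = +2.40 V; n = 2.
For the overall reaction Pt^2+(aq) + Mn(s) → Pt(s) + Mn^2+(aq), Q = [Mn^2+(aq)] / [Pt^2+(aq)] = 0.000525, giving log Q = −3.279.
E = E° − (0.0592/n)·log Q = +2.40 − (0.0592/2)(−3.279) = +2.50 V.

+2.50 V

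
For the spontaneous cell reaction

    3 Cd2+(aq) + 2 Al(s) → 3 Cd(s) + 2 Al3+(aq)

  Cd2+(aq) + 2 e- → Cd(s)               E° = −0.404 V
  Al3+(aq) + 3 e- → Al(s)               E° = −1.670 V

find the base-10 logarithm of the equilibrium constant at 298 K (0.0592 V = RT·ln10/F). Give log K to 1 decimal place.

The Cd²⁺/Cd couple is reduced (cathode); E°cell = −0.404 − (−1.670) = +1.266 V with n = 6.
At equilibrium E = 0, so log K = nE°cell / 0.0592 = (6)(+1.266) / 0.0592 = 128.3.

log K = 128.3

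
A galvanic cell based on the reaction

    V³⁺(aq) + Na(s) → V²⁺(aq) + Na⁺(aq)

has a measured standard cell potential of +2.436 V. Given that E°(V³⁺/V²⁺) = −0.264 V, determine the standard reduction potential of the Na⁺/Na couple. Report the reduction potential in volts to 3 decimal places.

In the reaction as written the V³⁺/V²⁺ couple is reduced (cathode) and Na⁺/Na is oxidized (anode), so E°cell = E°(V³⁺/V²⁺) − E°(Na⁺/Na).
E°(Na⁺/Na) = E°(cathode) − E°cell = −0.264 − (+2.436) = −2.700 V.

−2.700 V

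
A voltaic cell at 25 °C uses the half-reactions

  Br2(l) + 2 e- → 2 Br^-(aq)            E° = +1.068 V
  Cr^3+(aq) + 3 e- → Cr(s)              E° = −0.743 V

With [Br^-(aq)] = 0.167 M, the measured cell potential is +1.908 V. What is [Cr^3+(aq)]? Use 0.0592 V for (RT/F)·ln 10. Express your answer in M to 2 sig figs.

0.0026 M

With Br₂/Br⁻ at the cathode and Cr³⁺/Cr at the anode, E°cell = +1.068 − (−0.743) = +1.811 V (n = 6).
Since E = E° − (0.0592/n)·log Q, log Q = n(E° − E)/0.0592 = −9.831.
For 3 Br2(l) + 2 Cr(s) → 6 Br^-(aq) + 2 Cr^3+(aq), the reaction quotient is Q = [Br^-(aq)]^6·[Cr^3+(aq)]^2.
Solving for the unknown gives log [Cr^3+(aq)] = −2.584, so [Cr^3+(aq)] ≈ 0.0026 M.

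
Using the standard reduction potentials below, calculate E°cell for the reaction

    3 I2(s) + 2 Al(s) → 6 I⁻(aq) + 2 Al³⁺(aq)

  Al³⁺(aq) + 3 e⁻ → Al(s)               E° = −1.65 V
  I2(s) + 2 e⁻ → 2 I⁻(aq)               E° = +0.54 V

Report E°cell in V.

I2(s) gains electrons, so the I₂/I⁻ couple is the cathode; the Al³⁺/Al couple is the anode.
E°cell = E°(cathode) − E°(anode) = +0.54 − (−1.65) = +2.19 V.

+2.19 V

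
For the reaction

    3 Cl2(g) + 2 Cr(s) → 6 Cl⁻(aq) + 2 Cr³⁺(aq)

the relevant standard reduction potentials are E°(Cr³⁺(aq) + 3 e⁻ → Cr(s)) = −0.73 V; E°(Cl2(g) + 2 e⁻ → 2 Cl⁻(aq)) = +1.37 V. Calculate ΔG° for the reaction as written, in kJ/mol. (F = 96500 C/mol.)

−1216 kJ/mol

In the reaction as written Cl2(g) is reduced, so the Cl₂/Cl⁻ couple is the cathode and Cr³⁺/Cr is the anode.
E°cell = +1.37 − (−0.73) = +2.10 V; balancing electrons gives n = 6.
ΔG° = −nFE°cell = −(6)(96500)(+2.10) J/mol = −1216 kJ/mol.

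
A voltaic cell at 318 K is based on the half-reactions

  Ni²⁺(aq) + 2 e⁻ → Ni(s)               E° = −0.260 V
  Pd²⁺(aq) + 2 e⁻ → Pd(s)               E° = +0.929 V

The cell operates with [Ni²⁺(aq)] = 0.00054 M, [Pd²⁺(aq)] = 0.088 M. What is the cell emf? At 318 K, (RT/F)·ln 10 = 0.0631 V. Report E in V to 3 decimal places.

+1.259 V

The Pd²⁺/Pd couple has the more positive E°, so it is the cathode; Ni²⁺/Ni is the anode.
The standard potential is +0.929 − (−0.260) = +1.189 V and the balanced reaction transfers n = 2 electrons.
For the overall reaction Pd²⁺(aq) + Ni(s) → Pd(s) + Ni²⁺(aq), Q = [Ni²⁺(aq)] / [Pd²⁺(aq)] = 0.00614, giving log Q = −2.212.
By the Nernst equation, E = +1.189 − (0.0631/2)·(−2.212) = +1.259 V.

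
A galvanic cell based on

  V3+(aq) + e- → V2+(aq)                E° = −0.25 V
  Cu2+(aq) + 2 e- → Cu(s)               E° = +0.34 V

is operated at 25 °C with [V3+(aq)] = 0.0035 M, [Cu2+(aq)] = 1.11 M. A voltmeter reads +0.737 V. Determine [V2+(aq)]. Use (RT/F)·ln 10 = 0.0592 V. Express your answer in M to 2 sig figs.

The Cu²⁺/Cu couple has the larger reduction potential, so it is the cathode: E°cell = +0.34 − (−0.25) = +0.59 V and n = 2.
Rearranging E = E° − (0.0592/n)·log Q gives log Q = 2(+0.59 − (+0.737))/0.0592 = −4.966.
For Cu2+(aq) + 2 V2+(aq) → Cu(s) + 2 V3+(aq), the reaction quotient is Q = [V3+(aq)]^2 / ([Cu2+(aq)]·[V2+(aq)]^2).
Solving for the unknown gives log [V2+(aq)] = 0.004, so [V2+(aq)] ≈ 1.0 M.

1.0 M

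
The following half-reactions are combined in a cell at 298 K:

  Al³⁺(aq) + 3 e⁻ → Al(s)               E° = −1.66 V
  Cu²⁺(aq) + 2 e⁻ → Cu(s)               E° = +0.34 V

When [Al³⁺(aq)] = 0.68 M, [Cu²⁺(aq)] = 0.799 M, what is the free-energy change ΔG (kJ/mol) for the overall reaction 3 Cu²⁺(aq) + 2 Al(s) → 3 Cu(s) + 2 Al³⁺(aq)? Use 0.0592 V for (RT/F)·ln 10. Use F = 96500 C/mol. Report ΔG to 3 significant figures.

With Cu²⁺/Cu reduced at the cathode, E°cell = +0.34 − (−1.66) = +2.00 V and n = 6.
The reaction quotient is [Al³⁺(aq)]^2 / [Cu²⁺(aq)]^3 = 0.907; by Nernst, E = +2.00 − (0.0592/6)(−0.043) = +2.0004 V.
Finally ΔG = −nFE = −(6)(96500 C/mol)(+2.0004 V) = −1160 kJ/mol.

−1160 kJ/mol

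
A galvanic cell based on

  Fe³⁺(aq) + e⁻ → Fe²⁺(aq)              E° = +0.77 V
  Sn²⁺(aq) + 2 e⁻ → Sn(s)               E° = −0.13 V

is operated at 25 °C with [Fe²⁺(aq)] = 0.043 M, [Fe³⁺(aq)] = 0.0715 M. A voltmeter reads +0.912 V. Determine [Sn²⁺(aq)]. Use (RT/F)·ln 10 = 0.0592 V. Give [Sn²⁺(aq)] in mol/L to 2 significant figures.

With Fe³⁺/Fe²⁺ at the cathode and Sn²⁺/Sn at the anode, E°cell = +0.77 − (−0.13) = +0.90 V (n = 2).
From the Nernst equation, log Q = n(E° − E)/0.0592 = 2·(+0.90 − (+0.912))/0.0592 = −0.405.
The balanced reaction is 2 Fe³⁺(aq) + Sn(s) → 2 Fe²⁺(aq) + Sn²⁺(aq), so Q = ([Fe²⁺(aq)]^2·[Sn²⁺(aq)]) / [Fe³⁺(aq)]^2.
Solving for the unknown gives log [Sn²⁺(aq)] = 0.037, so [Sn²⁺(aq)] ≈ 1.1 M.

1.1 M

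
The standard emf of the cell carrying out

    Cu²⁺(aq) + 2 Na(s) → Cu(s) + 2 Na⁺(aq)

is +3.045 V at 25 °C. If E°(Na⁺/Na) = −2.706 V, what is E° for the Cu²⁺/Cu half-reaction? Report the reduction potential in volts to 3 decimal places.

In the reaction as written the Cu²⁺/Cu couple is reduced (cathode) and Na⁺/Na is oxidized (anode), so E°cell = E°(Cu²⁺/Cu) − E°(Na⁺/Na).
E°(Cu²⁺/Cu) = E°cell + E°(anode) = +3.045 + (−2.706) = +0.339 V.

+0.339 V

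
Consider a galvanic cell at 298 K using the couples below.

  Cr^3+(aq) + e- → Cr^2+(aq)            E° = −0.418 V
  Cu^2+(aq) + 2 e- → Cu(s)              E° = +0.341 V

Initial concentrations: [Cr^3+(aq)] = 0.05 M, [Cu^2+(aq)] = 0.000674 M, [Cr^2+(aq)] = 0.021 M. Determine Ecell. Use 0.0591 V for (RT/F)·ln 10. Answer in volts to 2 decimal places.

+0.64 V

The Cu²⁺/Cu couple has the more positive E°, so it is the cathode; Cr³⁺/Cr²⁺ is the anode.
E°cell = +0.341 − (−0.418) = +0.759 V, with n = 2 electrons transferred.
Balancing gives Cu^2+(aq) + 2 Cr^2+(aq) → Cu(s) + 2 Cr^3+(aq); hence Q = [Cr^3+(aq)]^2 / ([Cu^2+(aq)]·[Cr^2+(aq)]^2) = 8.41×10^3 (log Q = 3.925).
Applying E = E° − (RT ln10/nF)·log Q gives +0.759 − (0.0591/2)(3.925) = +0.64 V.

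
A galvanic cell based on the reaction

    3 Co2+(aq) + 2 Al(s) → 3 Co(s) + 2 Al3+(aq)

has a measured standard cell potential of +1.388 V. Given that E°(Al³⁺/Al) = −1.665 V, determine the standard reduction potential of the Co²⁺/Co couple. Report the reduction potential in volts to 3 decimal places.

−0.277 V

In the reaction as written the Co²⁺/Co couple is reduced (cathode) and Al³⁺/Al is oxidized (anode), so E°cell = E°(Co²⁺/Co) − E°(Al³⁺/Al).
E°(Co²⁺/Co) = E°cell + E°(anode) = +1.388 + (−1.665) = −0.277 V.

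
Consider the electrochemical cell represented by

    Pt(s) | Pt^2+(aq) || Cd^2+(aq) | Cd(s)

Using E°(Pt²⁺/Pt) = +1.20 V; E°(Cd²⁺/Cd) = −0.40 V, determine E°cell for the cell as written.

−1.60 V

By convention the left-hand electrode in cell notation is the anode (oxidation) and the right-hand electrode is the cathode (reduction).
E°cell = E°(right) − E°(left) = −0.40 − (+1.20) = −1.60 V.
The negative sign shows that, as written, the cell would require an external voltage to drive the reaction.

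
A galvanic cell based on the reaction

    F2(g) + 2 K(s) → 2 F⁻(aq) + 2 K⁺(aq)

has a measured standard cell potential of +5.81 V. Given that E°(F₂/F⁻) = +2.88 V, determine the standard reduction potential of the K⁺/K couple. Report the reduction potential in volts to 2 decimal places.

In the reaction as written the F₂/F⁻ couple is reduced (cathode) and K⁺/K is oxidized (anode), so E°cell = E°(F₂/F⁻) − E°(K⁺/K).
E°(K⁺/K) = E°(cathode) − E°cell = +2.88 − (+5.81) = −2.93 V.

−2.93 V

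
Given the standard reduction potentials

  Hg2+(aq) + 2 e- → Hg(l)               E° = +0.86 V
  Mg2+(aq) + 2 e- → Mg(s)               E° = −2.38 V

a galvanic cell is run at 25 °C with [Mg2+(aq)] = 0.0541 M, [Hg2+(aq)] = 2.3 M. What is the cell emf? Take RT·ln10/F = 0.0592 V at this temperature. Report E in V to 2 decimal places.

+3.29 V

The Hg²⁺/Hg couple has the more positive E°, so it is the cathode; Mg²⁺/Mg is the anode.
The standard potential is +0.86 − (−2.38) = +3.24 V and the balanced reaction transfers n = 2 electrons.
Balancing gives Hg2+(aq) + Mg(s) → Hg(l) + Mg2+(aq); hence Q = [Mg2+(aq)] / [Hg2+(aq)] = 0.0235 (log Q = −1.629).
By the Nernst equation, E = +3.24 − (0.0592/2)·(−1.629) = +3.29 V.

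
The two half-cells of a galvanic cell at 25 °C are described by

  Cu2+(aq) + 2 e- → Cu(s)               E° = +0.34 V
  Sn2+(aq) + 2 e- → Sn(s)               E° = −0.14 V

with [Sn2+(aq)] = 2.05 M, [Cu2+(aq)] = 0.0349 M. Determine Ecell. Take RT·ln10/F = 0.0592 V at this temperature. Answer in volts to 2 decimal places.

The Cu²⁺/Cu couple has the more positive E°, so it is the cathode; Sn²⁺/Sn is the anode.
E°cell = E°cat − E°an = +0.34 − (−0.14) = +0.48 V; n = 2.
For the overall reaction Cu2+(aq) + Sn(s) → Cu(s) + Sn2+(aq), Q = [Sn2+(aq)] / [Cu2+(aq)] = 58.7, giving log Q = 1.769.
By the Nernst equation, E = +0.48 − (0.0592/2)·(1.769) = +0.43 V.

+0.43 V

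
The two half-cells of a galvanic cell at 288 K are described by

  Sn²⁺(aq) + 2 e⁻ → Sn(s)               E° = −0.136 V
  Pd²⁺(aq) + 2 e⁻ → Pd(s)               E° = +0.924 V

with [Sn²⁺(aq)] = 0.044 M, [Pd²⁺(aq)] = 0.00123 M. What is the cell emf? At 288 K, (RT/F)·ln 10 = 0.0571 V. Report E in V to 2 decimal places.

+1.02 V

The Pd²⁺/Pd couple has the more positive E°, so it is the cathode; Sn²⁺/Sn is the anode.
E°cell = E°cat − E°an = +0.924 − (−0.136) = +1.060 V; n = 2.
The balanced reaction is Pd²⁺(aq) + Sn(s) → Pd(s) + Sn²⁺(aq), so Q = [Sn²⁺(aq)] / [Pd²⁺(aq)] = 35.8 and log Q = 1.554.
Applying E = E° − (RT ln10/nF)·log Q gives +1.060 − (0.0571/2)(1.554) = +1.02 V.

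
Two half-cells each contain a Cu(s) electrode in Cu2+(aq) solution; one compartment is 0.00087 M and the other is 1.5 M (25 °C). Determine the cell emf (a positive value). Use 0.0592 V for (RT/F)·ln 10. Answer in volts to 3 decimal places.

For a concentration cell E°cell = 0, since both electrodes use the same couple.
The compartment with the higher Cu2+(aq) concentration (1.5 M) acts as the cathode; ions are reduced there and produced at the dilute (0.00087 M) anode.
With n = 2, Ecell = −(0.0592/2)·log([dilute]/[conc]) = −(0.0592/2)·log(0.00087/1.5) = +0.096 V.

0.096 V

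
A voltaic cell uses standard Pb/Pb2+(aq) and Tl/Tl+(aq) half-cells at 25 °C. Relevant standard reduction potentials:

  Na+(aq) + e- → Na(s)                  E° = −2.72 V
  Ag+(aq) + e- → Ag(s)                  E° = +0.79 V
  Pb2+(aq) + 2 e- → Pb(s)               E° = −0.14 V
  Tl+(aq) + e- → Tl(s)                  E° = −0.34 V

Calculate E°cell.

The Pb²⁺/Pb couple has the higher E°, so Pb ion is reduced (cathode) and Tl is oxidized (anode).
E°cell = E°(cathode) − E°(anode) = −0.14 − (−0.34) = +0.20 V.

+0.20 V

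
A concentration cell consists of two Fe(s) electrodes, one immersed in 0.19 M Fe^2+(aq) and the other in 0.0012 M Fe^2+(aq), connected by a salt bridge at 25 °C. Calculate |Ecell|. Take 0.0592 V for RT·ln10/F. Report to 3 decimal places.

For a concentration cell E°cell = 0, since both electrodes use the same couple.
The compartment with the higher Fe^2+(aq) concentration (0.19 M) acts as the cathode; ions are reduced there and produced at the dilute (0.0012 M) anode.
With n = 2, Ecell = −(0.0592/2)·log([dilute]/[conc]) = −(0.0592/2)·log(0.0012/0.19) = +0.065 V.

0.065 V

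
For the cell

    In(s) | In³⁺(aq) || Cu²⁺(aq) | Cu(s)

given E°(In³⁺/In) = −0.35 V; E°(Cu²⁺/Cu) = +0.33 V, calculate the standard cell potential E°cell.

By convention the left-hand electrode in cell notation is the anode (oxidation) and the right-hand electrode is the cathode (reduction).
E°cell = E°(right) − E°(left) = +0.33 − (−0.35) = +0.68 V.

+0.68 V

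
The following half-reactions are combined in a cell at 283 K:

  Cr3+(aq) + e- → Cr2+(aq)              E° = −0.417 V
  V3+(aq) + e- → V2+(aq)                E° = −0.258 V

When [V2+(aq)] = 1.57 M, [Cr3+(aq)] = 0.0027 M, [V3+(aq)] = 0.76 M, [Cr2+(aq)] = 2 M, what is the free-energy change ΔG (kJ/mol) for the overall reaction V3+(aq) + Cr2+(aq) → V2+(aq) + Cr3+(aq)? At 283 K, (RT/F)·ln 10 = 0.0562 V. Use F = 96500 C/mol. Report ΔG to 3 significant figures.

The standard cell potential is −0.258 − (−0.417) = +0.159 V, with n = 1 electron in the balanced equation.
The reaction quotient is ([V2+(aq)]·[Cr3+(aq)]) / ([V3+(aq)]·[Cr2+(aq)]) = 0.00279; by Nernst, E = +0.159 − (0.0562/1)(−2.555) = +0.3026 V.
Finally ΔG = −nFE = −(1)(96500 C/mol)(+0.3026 V) = −29.2 kJ/mol.

−29.2 kJ/mol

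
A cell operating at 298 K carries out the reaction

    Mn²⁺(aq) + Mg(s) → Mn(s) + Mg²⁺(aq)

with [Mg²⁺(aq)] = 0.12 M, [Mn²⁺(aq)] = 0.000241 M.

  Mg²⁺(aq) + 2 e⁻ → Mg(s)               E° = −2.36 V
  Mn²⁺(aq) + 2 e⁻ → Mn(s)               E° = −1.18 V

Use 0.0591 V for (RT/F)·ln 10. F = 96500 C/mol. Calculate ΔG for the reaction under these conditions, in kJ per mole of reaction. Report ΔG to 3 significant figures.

The standard cell potential is −1.18 − (−2.36) = +1.18 V, with n = 2 electrons in the balanced equation.
The reaction quotient is [Mg²⁺(aq)] / [Mn²⁺(aq)] = 498; by Nernst, E = +1.18 − (0.0591/2)(2.697) = +1.1003 V.
ΔG = −nFE = −(2)(96500)(+1.1003) J/mol = −212 kJ/mol.

−212 kJ/mol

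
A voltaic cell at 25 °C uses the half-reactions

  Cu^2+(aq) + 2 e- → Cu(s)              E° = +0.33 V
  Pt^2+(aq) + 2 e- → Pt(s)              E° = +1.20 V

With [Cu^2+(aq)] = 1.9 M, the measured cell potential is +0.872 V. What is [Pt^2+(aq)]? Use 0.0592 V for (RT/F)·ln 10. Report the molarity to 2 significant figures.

The Pt²⁺/Pt couple has the larger reduction potential, so it is the cathode: E°cell = +1.20 − (+0.33) = +0.87 V and n = 2.
Since E = E° − (0.0592/n)·log Q, log Q = n(E° − E)/0.0592 = −0.068.
For Pt^2+(aq) + Cu(s) → Pt(s) + Cu^2+(aq), the reaction quotient is Q = [Cu^2+(aq)] / [Pt^2+(aq)].
Isolating [Pt^2+(aq)] in Q = 10^{−0.068} yields log [Pt^2+(aq)] = 0.347, i.e. 2.2 M.

2.2 M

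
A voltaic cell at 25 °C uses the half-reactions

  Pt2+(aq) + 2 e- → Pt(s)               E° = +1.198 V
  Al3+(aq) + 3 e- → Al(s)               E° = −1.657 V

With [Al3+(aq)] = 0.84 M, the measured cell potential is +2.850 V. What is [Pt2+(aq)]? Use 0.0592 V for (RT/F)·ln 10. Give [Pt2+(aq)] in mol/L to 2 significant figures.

0.60 M

The Pt²⁺/Pt couple has the larger reduction potential, so it is the cathode: E°cell = +1.198 − (−1.657) = +2.855 V and n = 6.
Rearranging E = E° − (0.0592/n)·log Q gives log Q = 6(+2.855 − (+2.850))/0.0592 = 0.507.
The balanced reaction is 3 Pt2+(aq) + 2 Al(s) → 3 Pt(s) + 2 Al3+(aq), so Q = [Al3+(aq)]^2 / [Pt2+(aq)]^3.
Solving for the unknown gives log [Pt2+(aq)] = −0.219, so [Pt2+(aq)] ≈ 0.60 M.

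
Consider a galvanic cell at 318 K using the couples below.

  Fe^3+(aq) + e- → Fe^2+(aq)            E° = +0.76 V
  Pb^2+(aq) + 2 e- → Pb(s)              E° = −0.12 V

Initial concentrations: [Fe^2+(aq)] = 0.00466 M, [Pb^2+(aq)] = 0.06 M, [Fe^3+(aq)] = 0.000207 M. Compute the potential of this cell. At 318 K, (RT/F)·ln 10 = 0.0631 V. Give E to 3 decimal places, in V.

Since E°(Fe³⁺/Fe²⁺) > E°(Pb²⁺/Pb), Fe³⁺/Fe²⁺ serves as the cathode.
E°cell = +0.76 − (−0.12) = +0.88 V, with n = 2 electrons transferred.
Balancing gives 2 Fe^3+(aq) + Pb(s) → 2 Fe^2+(aq) + Pb^2+(aq); hence Q = ([Fe^2+(aq)]^2·[Pb^2+(aq)]) / [Fe^3+(aq)]^2 = 30.4 (log Q = 1.483).
E = E° − (0.0631/n)·log Q = +0.88 − (0.0631/2)(1.483) = +0.833 V.

+0.833 V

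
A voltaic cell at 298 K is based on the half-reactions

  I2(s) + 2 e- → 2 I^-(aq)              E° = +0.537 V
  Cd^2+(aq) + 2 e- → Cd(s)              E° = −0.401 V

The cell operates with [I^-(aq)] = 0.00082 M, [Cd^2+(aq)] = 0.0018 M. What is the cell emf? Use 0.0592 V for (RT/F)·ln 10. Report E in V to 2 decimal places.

+1.20 V

I₂/I⁻ is reduced (cathode, E° = +0.537 V) and Cd²⁺/Cd is oxidized (anode).
E°cell = E°cat − E°an = +0.537 − (−0.401) = +0.938 V; n = 2.
For the overall reaction I2(s) + Cd(s) → 2 I^-(aq) + Cd^2+(aq), Q = [I^-(aq)]^2·[Cd^2+(aq)] = 1.21×10^−9, giving log Q = −8.917.
E = E° − (0.0592/n)·log Q = +0.938 − (0.0592/2)(−8.917) = +1.20 V.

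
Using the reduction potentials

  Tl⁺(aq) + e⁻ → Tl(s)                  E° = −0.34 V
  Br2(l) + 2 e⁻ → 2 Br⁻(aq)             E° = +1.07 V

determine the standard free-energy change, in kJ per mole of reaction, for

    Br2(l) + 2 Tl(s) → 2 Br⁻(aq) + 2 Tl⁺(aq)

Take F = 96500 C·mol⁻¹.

In the reaction as written Br2(l) is reduced, so the Br₂/Br⁻ couple is the cathode and Tl⁺/Tl is the anode.
E°cell = +1.07 − (−0.34) = +1.41 V; balancing electrons gives n = 2.
ΔG° = −nFE°cell = −(2)(96500)(+1.41) J/mol = −272 kJ/mol.

−272 kJ/mol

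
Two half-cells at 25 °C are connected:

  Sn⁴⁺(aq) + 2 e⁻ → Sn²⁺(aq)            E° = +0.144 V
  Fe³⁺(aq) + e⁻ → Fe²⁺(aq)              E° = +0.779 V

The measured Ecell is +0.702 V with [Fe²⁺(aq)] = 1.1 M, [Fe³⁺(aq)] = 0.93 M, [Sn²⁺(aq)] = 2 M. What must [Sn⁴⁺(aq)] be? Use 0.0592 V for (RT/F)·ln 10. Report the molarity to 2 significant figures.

With Fe³⁺/Fe²⁺ at the cathode and Sn⁴⁺/Sn²⁺ at the anode, E°cell = +0.779 − (+0.144) = +0.635 V (n = 2).
From the Nernst equation, log Q = n(E° − E)/0.0592 = 2·(+0.635 − (+0.702))/0.0592 = −2.264.
For 2 Fe³⁺(aq) + Sn²⁺(aq) → 2 Fe²⁺(aq) + Sn⁴⁺(aq), the reaction quotient is Q = ([Fe²⁺(aq)]^2·[Sn⁴⁺(aq)]) / ([Fe³⁺(aq)]^2·[Sn²⁺(aq)]).
Isolating [Sn⁴⁺(aq)] in Q = 10^{−2.264} yields log [Sn⁴⁺(aq)] = −2.109, i.e. 0.0078 M.

0.0078 M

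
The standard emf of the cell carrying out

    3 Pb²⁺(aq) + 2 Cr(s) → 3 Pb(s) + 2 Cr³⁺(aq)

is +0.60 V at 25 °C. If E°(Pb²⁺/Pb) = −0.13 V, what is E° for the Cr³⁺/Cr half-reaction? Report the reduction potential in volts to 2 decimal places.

In the reaction as written the Pb²⁺/Pb couple is reduced (cathode) and Cr³⁺/Cr is oxidized (anode), so E°cell = E°(Pb²⁺/Pb) − E°(Cr³⁺/Cr).
E°(Cr³⁺/Cr) = E°(cathode) − E°cell = −0.13 − (+0.60) = −0.73 V.

−0.73 V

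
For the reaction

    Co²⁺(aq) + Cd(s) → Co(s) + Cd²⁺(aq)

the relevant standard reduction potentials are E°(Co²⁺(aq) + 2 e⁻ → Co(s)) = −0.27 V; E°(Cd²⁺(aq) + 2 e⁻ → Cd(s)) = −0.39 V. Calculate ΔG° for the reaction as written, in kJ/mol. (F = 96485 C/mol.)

−23.2 kJ/mol

In the reaction as written Co²⁺(aq) is reduced, so the Co²⁺/Co couple is the cathode and Cd²⁺/Cd is the anode.
E°cell = −0.27 − (−0.39) = +0.12 V; balancing electrons gives n = 2.
ΔG° = −nFE°cell = −(2)(96485)(+0.12) J/mol = −23.2 kJ/mol.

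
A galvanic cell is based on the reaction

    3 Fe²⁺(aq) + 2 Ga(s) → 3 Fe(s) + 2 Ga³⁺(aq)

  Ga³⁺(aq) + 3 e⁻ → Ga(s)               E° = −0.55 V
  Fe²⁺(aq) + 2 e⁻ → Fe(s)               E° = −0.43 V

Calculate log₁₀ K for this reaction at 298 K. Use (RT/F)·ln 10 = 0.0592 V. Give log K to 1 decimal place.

log K = 12.2

The Fe²⁺/Fe couple is reduced (cathode); E°cell = −0.43 − (−0.55) = +0.12 V with n = 6.
At equilibrium E = 0, so log K = nE°cell / 0.0592 = (6)(+0.12) / 0.0592 = 12.2.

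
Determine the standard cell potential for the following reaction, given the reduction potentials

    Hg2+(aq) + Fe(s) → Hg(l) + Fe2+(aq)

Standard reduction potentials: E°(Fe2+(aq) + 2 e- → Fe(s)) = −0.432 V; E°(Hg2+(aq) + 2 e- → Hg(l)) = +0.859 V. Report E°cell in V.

+1.291 V

In the reaction as written, Hg2+(aq) is reduced (cathode) and Fe2+(aq) is produced by oxidation at the anode.
E°cell = E°(cathode) − E°(anode) = +0.859 − (−0.432) = +1.291 V.
The positive value indicates the reaction is spontaneous as written.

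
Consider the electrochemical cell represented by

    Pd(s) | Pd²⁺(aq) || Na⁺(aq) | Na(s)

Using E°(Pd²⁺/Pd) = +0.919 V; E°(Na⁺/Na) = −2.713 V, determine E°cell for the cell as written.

By convention the left-hand electrode in cell notation is the anode (oxidation) and the right-hand electrode is the cathode (reduction).
E°cell = E°(right) − E°(left) = −2.713 − (+0.919) = −3.632 V.
The negative sign shows that, as written, the cell would require an external voltage to drive the reaction.

−3.632 V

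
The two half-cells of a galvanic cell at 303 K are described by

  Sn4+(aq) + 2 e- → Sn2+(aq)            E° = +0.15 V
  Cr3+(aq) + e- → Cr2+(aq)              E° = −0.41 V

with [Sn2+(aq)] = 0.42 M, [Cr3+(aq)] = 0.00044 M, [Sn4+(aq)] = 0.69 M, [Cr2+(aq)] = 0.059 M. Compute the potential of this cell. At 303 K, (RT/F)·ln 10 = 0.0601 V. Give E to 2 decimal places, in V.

+0.69 V

Since E°(Sn⁴⁺/Sn²⁺) > E°(Cr³⁺/Cr²⁺), Sn⁴⁺/Sn²⁺ serves as the cathode.
E°cell = E°cat − E°an = +0.15 − (−0.41) = +0.56 V; n = 2.
Balancing gives Sn4+(aq) + 2 Cr2+(aq) → Sn2+(aq) + 2 Cr3+(aq); hence Q = ([Sn2+(aq)]·[Cr3+(aq)]^2) / ([Sn4+(aq)]·[Cr2+(aq)]^2) = 3.39×10^−5 (log Q = −4.470).
E = E° − (0.0601/n)·log Q = +0.56 − (0.0601/2)(−4.470) = +0.69 V.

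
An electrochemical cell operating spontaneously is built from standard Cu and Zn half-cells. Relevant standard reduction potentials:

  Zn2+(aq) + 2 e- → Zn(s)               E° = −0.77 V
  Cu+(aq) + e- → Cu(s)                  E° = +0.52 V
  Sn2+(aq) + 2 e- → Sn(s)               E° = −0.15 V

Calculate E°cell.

The Cu⁺/Cu couple has the higher E°, so Cu ion is reduced (cathode) and Zn is oxidized (anode).
E°cell = E°(cathode) − E°(anode) = +0.52 − (−0.77) = +1.29 V.

+1.29 V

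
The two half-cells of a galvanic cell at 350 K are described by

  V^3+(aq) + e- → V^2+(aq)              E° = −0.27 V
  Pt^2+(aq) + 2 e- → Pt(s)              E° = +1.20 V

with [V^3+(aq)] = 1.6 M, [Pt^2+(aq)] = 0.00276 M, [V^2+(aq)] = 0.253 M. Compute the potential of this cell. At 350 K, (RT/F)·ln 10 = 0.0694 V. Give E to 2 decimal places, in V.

+1.33 V

The Pt²⁺/Pt couple has the more positive E°, so it is the cathode; V³⁺/V²⁺ is the anode.
The standard potential is +1.20 − (−0.27) = +1.47 V and the balanced reaction transfers n = 2 electrons.
The balanced reaction is Pt^2+(aq) + 2 V^2+(aq) → Pt(s) + 2 V^3+(aq), so Q = [V^3+(aq)]^2 / ([Pt^2+(aq)]·[V^2+(aq)]^2) = 1.45×10^4 and log Q = 4.161.
Applying E = E° − (RT ln10/nF)·log Q gives +1.47 − (0.0694/2)(4.161) = +1.33 V.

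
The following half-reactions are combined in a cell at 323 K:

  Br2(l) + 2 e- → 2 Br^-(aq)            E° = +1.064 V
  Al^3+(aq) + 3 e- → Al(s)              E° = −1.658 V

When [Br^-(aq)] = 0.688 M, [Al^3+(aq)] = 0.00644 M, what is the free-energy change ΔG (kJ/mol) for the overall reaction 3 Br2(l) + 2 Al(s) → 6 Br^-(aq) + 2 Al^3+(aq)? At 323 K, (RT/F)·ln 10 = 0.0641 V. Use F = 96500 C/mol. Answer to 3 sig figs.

E°cell = +1.064 − (−1.658) = +2.722 V; the balanced reaction transfers n = 6 electrons.
Q = [Br^-(aq)]^6·[Al^3+(aq)]^2 = 4.4×10^−6, so log Q = −5.357 and E = +2.722 − (0.0641/6)(−5.357) = +2.7792 V.
Finally ΔG = −nFE = −(6)(96500 C/mol)(+2.7792 V) = −1610 kJ/mol.

−1610 kJ/mol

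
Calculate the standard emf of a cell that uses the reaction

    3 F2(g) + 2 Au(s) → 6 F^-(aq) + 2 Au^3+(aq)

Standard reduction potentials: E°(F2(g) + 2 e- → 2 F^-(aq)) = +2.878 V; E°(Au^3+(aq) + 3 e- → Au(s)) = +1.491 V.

In the reaction as written, F2(g) is reduced (cathode) and Au^3+(aq) is produced by oxidation at the anode.
E°cell = E°(cathode) − E°(anode) = +2.878 − (+1.491) = +1.387 V.

+1.387 V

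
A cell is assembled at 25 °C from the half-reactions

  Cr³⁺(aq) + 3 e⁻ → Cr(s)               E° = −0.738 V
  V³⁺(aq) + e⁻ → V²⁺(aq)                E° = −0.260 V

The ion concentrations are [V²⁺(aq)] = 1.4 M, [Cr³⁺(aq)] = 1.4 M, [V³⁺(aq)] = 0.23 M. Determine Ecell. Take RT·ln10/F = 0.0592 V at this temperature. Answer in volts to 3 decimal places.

+0.429 V

Since E°(V³⁺/V²⁺) > E°(Cr³⁺/Cr), V³⁺/V²⁺ serves as the cathode.
E°cell = −0.260 − (−0.738) = +0.478 V, with n = 3 electrons transferred.
Balancing gives 3 V³⁺(aq) + Cr(s) → 3 V²⁺(aq) + Cr³⁺(aq); hence Q = ([V²⁺(aq)]^3·[Cr³⁺(aq)]) / [V³⁺(aq)]^3 = 316 (log Q = 2.499).
E = E° − (0.0592/n)·log Q = +0.478 − (0.0592/3)(2.499) = +0.429 V.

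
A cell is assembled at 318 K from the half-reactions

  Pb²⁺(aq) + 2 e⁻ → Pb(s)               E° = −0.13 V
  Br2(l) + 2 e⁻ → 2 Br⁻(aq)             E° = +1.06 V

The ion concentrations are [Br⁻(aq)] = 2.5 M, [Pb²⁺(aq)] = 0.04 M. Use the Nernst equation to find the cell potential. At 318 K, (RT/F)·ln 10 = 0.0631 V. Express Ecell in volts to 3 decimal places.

+1.209 V

Since E°(Br₂/Br⁻) > E°(Pb²⁺/Pb), Br₂/Br⁻ serves as the cathode.
E°cell = E°cat − E°an = +1.06 − (−0.13) = +1.19 V; n = 2.
Balancing gives Br2(l) + Pb(s) → 2 Br⁻(aq) + Pb²⁺(aq); hence Q = [Br⁻(aq)]^2·[Pb²⁺(aq)] = 0.25 (log Q = −0.602).
Applying E = E° − (RT ln10/nF)·log Q gives +1.19 − (0.0631/2)(−0.602) = +1.209 V.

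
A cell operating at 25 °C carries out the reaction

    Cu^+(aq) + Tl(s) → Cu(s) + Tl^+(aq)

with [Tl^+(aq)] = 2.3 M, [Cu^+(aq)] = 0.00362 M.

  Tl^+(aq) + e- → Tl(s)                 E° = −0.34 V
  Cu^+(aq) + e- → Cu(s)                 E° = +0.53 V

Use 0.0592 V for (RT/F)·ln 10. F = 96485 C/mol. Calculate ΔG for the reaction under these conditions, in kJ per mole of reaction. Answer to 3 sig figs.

−67.9 kJ/mol

The standard cell potential is +0.53 − (−0.34) = +0.87 V, with n = 1 electron in the balanced equation.
Here Q = [Tl^+(aq)] / [Cu^+(aq)] = 635 (log Q = 2.803), giving E = +0.87 − (0.0592/1)·(2.803) = +0.7041 V.
Finally ΔG = −nFE = −(1)(96485 C/mol)(+0.7041 V) = −67.9 kJ/mol.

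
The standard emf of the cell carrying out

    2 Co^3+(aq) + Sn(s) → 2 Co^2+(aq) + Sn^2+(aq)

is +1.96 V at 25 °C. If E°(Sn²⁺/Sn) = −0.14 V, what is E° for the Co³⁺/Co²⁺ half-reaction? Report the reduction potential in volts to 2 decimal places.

In the reaction as written the Co³⁺/Co²⁺ couple is reduced (cathode) and Sn²⁺/Sn is oxidized (anode), so E°cell = E°(Co³⁺/Co²⁺) − E°(Sn²⁺/Sn).
E°(Co³⁺/Co²⁺) = E°cell + E°(anode) = +1.96 + (−0.14) = +1.82 V.

+1.82 V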